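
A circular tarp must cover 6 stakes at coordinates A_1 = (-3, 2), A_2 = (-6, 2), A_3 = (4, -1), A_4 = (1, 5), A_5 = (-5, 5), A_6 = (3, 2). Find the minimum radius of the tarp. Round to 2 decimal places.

The minimum enclosing circle is determined by three boundary points: A_2, A_3, A_5.
Their circumcentre is (-13/22, 41/22) with r² = 7085/242.
The farthest remaining point A_6 is at distance² 3125/242 ≤ 7085/242.
r = √(7085/242) ≈ 5.41.

5.41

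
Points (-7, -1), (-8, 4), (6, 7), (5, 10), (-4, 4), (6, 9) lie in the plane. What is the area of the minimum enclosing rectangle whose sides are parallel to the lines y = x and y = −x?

In coordinates u = x + y, v = x − y the rectangle is axis-aligned; the map (x,y)→(u,v) scales areas by 2.
u-values: -8, -4, 13, 15, 0, 15; range = 15 − (-8) = 23.
v-values: -6, -12, -1, -5, -8, -3; range = -1 − (-12) = 11.
Area = (23 × 11) / 2 = 126.5.

126.5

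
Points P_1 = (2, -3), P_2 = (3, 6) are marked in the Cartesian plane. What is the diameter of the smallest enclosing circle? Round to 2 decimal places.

9.06

The smallest circle enclosing two points has them as diameter endpoints.
Centre = midpoint = (2.5, 1.5); r² = |P_1P_2|²/4 = 82/4 = 20.5.
Diameter = 2r = 2√(20.5) ≈ 9.06.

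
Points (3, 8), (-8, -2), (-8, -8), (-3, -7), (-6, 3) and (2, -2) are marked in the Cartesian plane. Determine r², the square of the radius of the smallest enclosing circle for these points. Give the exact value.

A smallest enclosing disk is always determined by at most three of the input points on its boundary.
The farthest pair is (3, 8)–(-8, -8) with squared distance 377. The circle on this segment as diameter has centre (-2.5, 0) and r² = 377/4 = 94.25.
Check (-8, -2): distance² to centre = 34.25 ≤ 94.25, so it lies inside.
All remaining points lie in this disk, and no smaller disk contains both endpoints, so this is the minimum enclosing circle.

94.25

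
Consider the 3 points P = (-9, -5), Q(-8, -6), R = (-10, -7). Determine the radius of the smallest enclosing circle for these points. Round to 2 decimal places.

1.18

Side lengths²: PQ² = 2, PR² = 5, QR² = 5.
Since QR² = 5 < 5 + 2 = 7, the triangle is acute, so the smallest enclosing circle is the circumcircle.
Circumcentre = (-55/6, -37/6), r² = 25/18.
r = √(25/18) ≈ 1.18.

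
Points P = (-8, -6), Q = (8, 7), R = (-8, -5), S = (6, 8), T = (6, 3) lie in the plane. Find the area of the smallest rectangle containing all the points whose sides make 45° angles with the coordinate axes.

In coordinates u = x + y, v = x − y the rectangle is axis-aligned; the map (x,y)→(u,v) scales areas by 2.
u-values: -14, 15, -13, 14, 9; range = 15 − (-14) = 29.
v-values: -2, 1, -3, -2, 3; range = 3 − (-3) = 6.
Area = (29 × 6) / 2 = 87.

87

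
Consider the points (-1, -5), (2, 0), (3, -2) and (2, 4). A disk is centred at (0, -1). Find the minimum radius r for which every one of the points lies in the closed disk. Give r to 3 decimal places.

5.385

The required radius is the distance from (0, -1) to the farthest point.
Squared distances: 17, 5, 10, 29.
Maximum is 29, attained at (2, 4).
r = √29 ≈ 5.385.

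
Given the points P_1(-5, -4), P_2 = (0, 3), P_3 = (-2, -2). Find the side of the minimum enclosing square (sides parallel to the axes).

The bounding box has width 5 and height 7.
An axis-aligned square enclosing the set must have side ≥ max(width, height).
So the minimum side is max(5, 7) = 7.

7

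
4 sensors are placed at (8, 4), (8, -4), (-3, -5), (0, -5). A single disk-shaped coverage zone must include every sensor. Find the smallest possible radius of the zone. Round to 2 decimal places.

The farthest pair is (8, 4)–(-3, -5) with squared distance 202. The circle on this segment as diameter has centre (2.5, -0.5) and r² = 202/4 = 50.5.
Check (8, -4): distance² to centre = 42.5 ≤ 50.5, so it lies inside.
All remaining points lie in this disk, and no smaller disk contains both endpoints, so this is the minimum enclosing circle.
r = √(50.5) ≈ 7.11.

7.11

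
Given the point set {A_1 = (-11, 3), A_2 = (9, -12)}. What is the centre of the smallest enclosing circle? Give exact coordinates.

The smallest circle enclosing two points has them as diameter endpoints.
Centre = midpoint = (-1, -4.5); r² = |A_1A_2|²/4 = 625/4 = 156.25.
Centre = (-1, -4.5).

(-1, -4.5)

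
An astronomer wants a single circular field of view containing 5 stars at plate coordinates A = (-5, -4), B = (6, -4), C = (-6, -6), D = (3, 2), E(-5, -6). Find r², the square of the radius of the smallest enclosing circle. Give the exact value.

The minimum enclosing circle is determined by three boundary points: B, C, D.
Their circumcentre is (-7/26, -44/13) with r² = 26825/676.
The farthest remaining point E is at distance² 19753/676 ≤ 26825/676.

26825/676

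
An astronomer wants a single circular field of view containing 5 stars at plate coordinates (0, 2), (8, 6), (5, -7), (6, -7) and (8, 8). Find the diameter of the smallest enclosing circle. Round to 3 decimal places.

15.297

The minimum enclosing circle of a finite set is fixed by two of the points (as a diameter) or three (as a circumcircle).
The farthest pair is (5, -7)–(8, 8) with squared distance 234. The circle on this segment as diameter has centre (6.5, 0.5) and r² = 234/4 = 58.5.
Check (0, 2): distance² to centre = 44.5 ≤ 58.5, so it lies inside.
All remaining points lie in this disk, and no smaller disk contains both endpoints, so this is the minimum enclosing circle.
Diameter = 2r = 2√(58.5) ≈ 15.297.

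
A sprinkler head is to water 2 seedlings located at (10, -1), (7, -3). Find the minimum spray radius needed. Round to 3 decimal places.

1.803

The smallest circle enclosing two points has them as diameter endpoints.
Centre = midpoint = (8.5, -2); r² = |(10, -1)−(7, -3)|²/4 = 13/4 = 3.25.
r = √(3.25) ≈ 1.803.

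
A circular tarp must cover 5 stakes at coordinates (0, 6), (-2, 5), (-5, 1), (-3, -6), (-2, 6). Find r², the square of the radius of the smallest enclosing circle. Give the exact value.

A smallest enclosing disk is always determined by at most three of the input points on its boundary.
The farthest pair is (0, 6)–(-3, -6) with squared distance 153. The circle on this segment as diameter has centre (-1.5, 0) and r² = 153/4 = 38.25.
Check (-2, 5): distance² to centre = 25.25 ≤ 38.25, so it lies inside.
All remaining points lie in this disk, and no smaller disk contains both endpoints, so this is the minimum enclosing circle.

38.25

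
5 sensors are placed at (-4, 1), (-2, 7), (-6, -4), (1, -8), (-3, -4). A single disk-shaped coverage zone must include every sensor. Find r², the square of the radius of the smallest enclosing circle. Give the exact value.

A smallest enclosing disk is always determined by at most three of the input points on its boundary.
The farthest pair is (-2, 7)–(1, -8) with squared distance 234. The circle on this segment as diameter has centre (-0.5, -0.5) and r² = 234/4 = 58.5.
Check (-4, 1): distance² to centre = 14.5 ≤ 58.5, so it lies inside.
All remaining points lie in this disk, and no smaller disk contains both endpoints, so this is the minimum enclosing circle.

58.5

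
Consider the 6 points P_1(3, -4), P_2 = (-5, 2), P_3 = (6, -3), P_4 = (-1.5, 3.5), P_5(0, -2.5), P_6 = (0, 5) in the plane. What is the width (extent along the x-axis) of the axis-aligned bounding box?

max x = 6, min x = -5, so width = 11.

11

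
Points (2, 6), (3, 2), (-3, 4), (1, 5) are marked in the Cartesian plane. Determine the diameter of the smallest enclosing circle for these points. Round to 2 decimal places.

A smallest enclosing disk is always determined by at most three of the input points on its boundary.
The minimum enclosing circle is determined by three boundary points: (2, 6), (3, 2), (-3, 4).
Their circumcentre is (3/22, 75/22) with r² = 2465/242.
The farthest remaining point (1, 5) is at distance² 793/242 ≤ 2465/242.
Diameter = 2r = 2√(2465/242) ≈ 6.38.

6.38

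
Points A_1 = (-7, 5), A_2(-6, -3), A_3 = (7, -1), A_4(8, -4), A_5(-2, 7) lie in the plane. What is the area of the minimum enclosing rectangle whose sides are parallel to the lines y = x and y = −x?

180

In coordinates u = x + y, v = x − y the rectangle is axis-aligned; the map (x,y)→(u,v) scales areas by 2.
u-values: -2, -9, 6, 4, 5; range = 6 − (-9) = 15.
v-values: -12, -3, 8, 12, -9; range = 12 − (-12) = 24.
Area = (15 × 24) / 2 = 180.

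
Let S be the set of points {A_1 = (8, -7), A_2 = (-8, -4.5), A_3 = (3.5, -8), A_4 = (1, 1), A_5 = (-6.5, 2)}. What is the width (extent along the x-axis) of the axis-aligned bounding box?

max x = 8, min x = -8, so width = 16.

16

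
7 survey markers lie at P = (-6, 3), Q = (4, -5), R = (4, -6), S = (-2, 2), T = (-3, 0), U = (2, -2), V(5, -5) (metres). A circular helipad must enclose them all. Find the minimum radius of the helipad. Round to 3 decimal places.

The minimum enclosing circle of a finite set is fixed by two of the points (as a diameter) or three (as a circumcircle).
The farthest pair is P–V with squared distance 185. The circle on this segment as diameter has centre (-0.5, -1) and r² = 185/4 = 46.25.
Check Q: distance² to centre = 36.25 ≤ 46.25, so it lies inside.
All remaining points lie in this disk, and no smaller disk contains both endpoints, so this is the minimum enclosing circle.
r = √(46.25) ≈ 6.801.

6.801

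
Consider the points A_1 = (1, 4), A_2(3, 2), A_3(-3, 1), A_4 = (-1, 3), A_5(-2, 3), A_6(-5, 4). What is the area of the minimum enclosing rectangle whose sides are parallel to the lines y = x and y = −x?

35

In coordinates u = x + y, v = x − y the rectangle is axis-aligned; the map (x,y)→(u,v) scales areas by 2.
u-values: 5, 5, -2, 2, 1, -1; range = 5 − (-2) = 7.
v-values: -3, 1, -4, -4, -5, -9; range = 1 − (-9) = 10.
Area = (7 × 10) / 2 = 35.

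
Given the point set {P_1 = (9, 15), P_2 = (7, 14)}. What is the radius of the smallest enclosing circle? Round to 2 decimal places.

The smallest circle enclosing two points has them as diameter endpoints.
Centre = midpoint = (8, 14.5); r² = |P_1P_2|²/4 = 5/4 = 1.25.
r = √(1.25) ≈ 1.12.

1.12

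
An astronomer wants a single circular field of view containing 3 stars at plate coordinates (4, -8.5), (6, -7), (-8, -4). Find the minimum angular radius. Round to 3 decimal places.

7.159

Call the three points A, B, C in the order given.
Side lengths²: AB² = 6.25, AC² = 164.25, BC² = 205.
Since BC² = 205 ≥ 164.25 + 6.25 = 170.5, the angle opposite BC is not acute, so the smallest enclosing circle has BC as diameter.
Centre = midpoint of BC = (-1, -5.5), r² = 205/4 = 51.25.
r = √(51.25) ≈ 7.159.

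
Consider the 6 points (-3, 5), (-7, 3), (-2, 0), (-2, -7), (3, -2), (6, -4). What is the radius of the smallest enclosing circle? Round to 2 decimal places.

7.38

By Welzl's lemma the MEC is supported by two points (diametrically opposite) or three points (on a circumcircle).
The farthest pair is (-7, 3)–(6, -4) with squared distance 218. The circle on this segment as diameter has centre (-0.5, -0.5) and r² = 218/4 = 54.5.
Check (-3, 5): distance² to centre = 36.5 ≤ 54.5, so it lies inside.
All remaining points lie in this disk, and no smaller disk contains both endpoints, so this is the minimum enclosing circle.
r = √(54.5) ≈ 7.38.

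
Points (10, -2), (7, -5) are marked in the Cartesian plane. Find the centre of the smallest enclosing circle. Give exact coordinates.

The smallest circle enclosing two points has them as diameter endpoints.
Centre = midpoint = (8.5, -3.5); r² = |(10, -2)−(7, -5)|²/4 = 18/4 = 4.5.
Centre = (8.5, -3.5).

(8.5, -3.5)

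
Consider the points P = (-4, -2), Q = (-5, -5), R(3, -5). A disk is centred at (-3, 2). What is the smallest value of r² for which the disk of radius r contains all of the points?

The required radius is the distance from (-3, 2) to the farthest point.
Squared distances: 17, 53, 85.
Maximum is 85, attained at R.

85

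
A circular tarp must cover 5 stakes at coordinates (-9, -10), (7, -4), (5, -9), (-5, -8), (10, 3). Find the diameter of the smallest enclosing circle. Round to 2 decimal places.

A smallest enclosing disk is always determined by at most three of the input points on its boundary.
The farthest pair is (-9, -10)–(10, 3) with squared distance 530. The circle on this segment as diameter has centre (0.5, -3.5) and r² = 530/4 = 132.5.
Check (7, -4): distance² to centre = 42.5 ≤ 132.5, so it lies inside.
All remaining points lie in this disk, and no smaller disk contains both endpoints, so this is the minimum enclosing circle.
Diameter = 2r = 2√(132.5) ≈ 23.02.

23.02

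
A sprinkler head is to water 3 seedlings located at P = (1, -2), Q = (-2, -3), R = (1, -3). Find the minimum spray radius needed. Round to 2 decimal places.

Side lengths²: PQ² = 10, PR² = 1, QR² = 9.
Since PQ² = 10 ≥ 9 + 1 = 10, the angle opposite PQ is not acute, so the smallest enclosing circle has PQ as diameter.
Centre = midpoint of PQ = (-0.5, -2.5), r² = 10/4 = 2.5.
r = √(2.5) ≈ 1.58.

1.58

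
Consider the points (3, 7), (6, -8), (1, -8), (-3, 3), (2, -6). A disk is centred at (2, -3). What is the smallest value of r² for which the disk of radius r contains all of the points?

The required radius is the distance from (2, -3) to the farthest point.
Squared distances: 101, 41, 26, 61, 9.
Maximum is 101, attained at (3, 7).

101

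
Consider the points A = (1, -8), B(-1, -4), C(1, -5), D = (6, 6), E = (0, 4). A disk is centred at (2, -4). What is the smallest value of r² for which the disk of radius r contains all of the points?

The required radius is the distance from (2, -4) to the farthest point.
Squared distances: 17, 9, 2, 116, 68.
Maximum is 116, attained at D.

116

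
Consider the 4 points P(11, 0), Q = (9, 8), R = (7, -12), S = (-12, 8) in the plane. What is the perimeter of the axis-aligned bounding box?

Width = max x − min x = 11 − (-12) = 23.
Height = max y − min y = 8 − (-12) = 20.
Perimeter = 2(23 + 20) = 86.

86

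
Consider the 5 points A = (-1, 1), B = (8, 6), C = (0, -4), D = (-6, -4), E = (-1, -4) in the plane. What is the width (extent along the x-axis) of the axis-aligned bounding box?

max x = 8, min x = -6, so width = 14.

14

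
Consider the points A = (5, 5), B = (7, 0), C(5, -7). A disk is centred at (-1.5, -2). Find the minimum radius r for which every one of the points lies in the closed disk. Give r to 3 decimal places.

9.552

The required radius is the distance from (-1.5, -2) to the farthest point.
Squared distances: 91.25, 76.25, 67.25.
Maximum is 91.25, attained at A.
r = √(91.25) ≈ 9.552.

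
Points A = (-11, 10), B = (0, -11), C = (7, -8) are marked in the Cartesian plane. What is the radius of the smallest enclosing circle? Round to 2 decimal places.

Side lengths²: AB² = 562, AC² = 648, BC² = 58.
Since AC² = 648 ≥ 562 + 58 = 620, the angle opposite AC is not acute, so the smallest enclosing circle has AC as diameter.
Centre = midpoint of AC = (-2, 1), r² = 648/4 = 162.
r = √162 ≈ 12.73.

12.73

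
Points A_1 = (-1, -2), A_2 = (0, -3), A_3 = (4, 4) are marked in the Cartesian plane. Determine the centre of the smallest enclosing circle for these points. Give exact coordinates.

(2, 0.5)

Side lengths²: A_1A_2² = 2, A_1A_3² = 61, A_2A_3² = 65.
Since A_2A_3² = 65 ≥ 61 + 2 = 63, the angle opposite A_2A_3 is not acute, so the smallest enclosing circle has A_2A_3 as diameter.
Centre = midpoint of A_2A_3 = (2, 0.5), r² = 65/4 = 16.25.
Centre = (2, 0.5).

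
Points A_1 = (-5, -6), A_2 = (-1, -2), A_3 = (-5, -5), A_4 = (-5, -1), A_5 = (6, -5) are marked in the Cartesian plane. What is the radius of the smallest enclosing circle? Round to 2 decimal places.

The minimum enclosing circle of a finite set is fixed by two of the points (as a diameter) or three (as a circumcircle).
The minimum enclosing circle is determined by three boundary points: A_1, A_4, A_5.
Their circumcentre is (7/22, -3.5) with r² = 8357/242.
The farthest remaining point A_3 is at distance² 7389/242 ≤ 8357/242.
r = √(8357/242) ≈ 5.88.

5.88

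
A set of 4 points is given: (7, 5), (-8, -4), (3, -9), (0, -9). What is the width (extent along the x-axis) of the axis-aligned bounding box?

max x = 7, min x = -8, so width = 15.

15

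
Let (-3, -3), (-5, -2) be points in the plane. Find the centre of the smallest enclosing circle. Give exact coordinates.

The smallest circle enclosing two points has them as diameter endpoints.
Centre = midpoint = (-4, -2.5); r² = |(-3, -3)−(-5, -2)|²/4 = 5/4 = 1.25.
Centre = (-4, -2.5).

(-4, -2.5)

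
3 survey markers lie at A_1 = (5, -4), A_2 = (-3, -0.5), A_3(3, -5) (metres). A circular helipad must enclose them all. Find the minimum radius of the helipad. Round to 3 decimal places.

4.366

Side lengths²: A_1A_2² = 76.25, A_1A_3² = 5, A_2A_3² = 56.25.
Since A_1A_2² = 76.25 ≥ 56.25 + 5 = 61.25, the angle opposite A_1A_2 is not acute, so the smallest enclosing circle has A_1A_2 as diameter.
Centre = midpoint of A_1A_2 = (1, -2.25), r² = 76.25/4 = 19.0625.
r = √(19.0625) ≈ 4.366.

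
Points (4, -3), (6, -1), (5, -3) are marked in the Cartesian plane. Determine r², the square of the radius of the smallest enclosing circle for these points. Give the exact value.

2

Call the three points A, B, C in the order given.
Side lengths²: AB² = 8, AC² = 1, BC² = 5.
Since AB² = 8 ≥ 5 + 1 = 6, the angle opposite AB is not acute, so the smallest enclosing circle has AB as diameter.
Centre = midpoint of AB = (5, -2), r² = 8/4 = 2.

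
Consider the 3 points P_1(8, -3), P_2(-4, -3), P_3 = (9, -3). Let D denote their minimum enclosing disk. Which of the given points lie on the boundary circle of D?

Side lengths²: P_1P_2² = 144, P_1P_3² = 1, P_2P_3² = 169.
Since P_2P_3² = 169 ≥ 144 + 1 = 145, the angle opposite P_2P_3 is not acute, so the smallest enclosing circle has P_2P_3 as diameter.
Centre = midpoint of P_2P_3 = (2.5, -3), r² = 169/4 = 42.25.
The points at distance exactly r from the centre are P_2, P_3 — 2 points.

P_2, P_3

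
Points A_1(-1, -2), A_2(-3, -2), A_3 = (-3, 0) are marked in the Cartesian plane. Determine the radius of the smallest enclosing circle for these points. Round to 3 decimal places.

Side lengths²: A_1A_2² = 4, A_1A_3² = 8, A_2A_3² = 4.
Since A_1A_3² = 8 ≥ 4 + 4 = 8, the angle opposite A_1A_3 is not acute, so the smallest enclosing circle has A_1A_3 as diameter.
Centre = midpoint of A_1A_3 = (-2, -1), r² = 8/4 = 2.
r = √2 ≈ 1.414.

1.414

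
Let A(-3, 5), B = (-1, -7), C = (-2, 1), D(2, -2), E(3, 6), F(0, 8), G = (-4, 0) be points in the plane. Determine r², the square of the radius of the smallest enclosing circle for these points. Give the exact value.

56.5

By Welzl's lemma the MEC is supported by two points (diametrically opposite) or three points (on a circumcircle).
The farthest pair is B–F with squared distance 226. The circle on this segment as diameter has centre (-0.5, 0.5) and r² = 226/4 = 56.5.
Check A: distance² to centre = 26.5 ≤ 56.5, so it lies inside.
All remaining points lie in this disk, and no smaller disk contains both endpoints, so this is the minimum enclosing circle.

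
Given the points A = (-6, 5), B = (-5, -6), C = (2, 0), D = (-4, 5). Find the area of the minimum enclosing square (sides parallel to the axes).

The bounding box has width 8 and height 11.
An axis-aligned square enclosing the set must have side ≥ max(width, height).
So the minimum side is max(8, 11) = 11.
Area = 11² = 121.

121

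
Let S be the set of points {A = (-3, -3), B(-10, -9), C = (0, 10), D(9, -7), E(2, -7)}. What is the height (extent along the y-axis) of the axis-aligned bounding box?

19

max y = 10, min y = -9, so height = 19.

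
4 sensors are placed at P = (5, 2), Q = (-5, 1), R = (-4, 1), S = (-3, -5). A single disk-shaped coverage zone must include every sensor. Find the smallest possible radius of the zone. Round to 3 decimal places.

5.449

The minimum enclosing circle is determined by three boundary points: P, Q, S.
Their circumcentre is (13/62, -37/62) with r² = 57065/1922.
The farthest remaining point R is at distance² 38961/1922 ≤ 57065/1922.
r = √(57065/1922) ≈ 5.449.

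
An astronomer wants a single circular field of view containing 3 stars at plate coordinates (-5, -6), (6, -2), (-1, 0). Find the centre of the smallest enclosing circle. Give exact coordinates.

(0.5, -4)

Call the three points A, B, C in the order given.
Side lengths²: AB² = 137, AC² = 52, BC² = 53.
Since AB² = 137 ≥ 53 + 52 = 105, the angle opposite AB is not acute, so the smallest enclosing circle has AB as diameter.
Centre = midpoint of AB = (0.5, -4), r² = 137/4 = 34.25.
Centre = (0.5, -4).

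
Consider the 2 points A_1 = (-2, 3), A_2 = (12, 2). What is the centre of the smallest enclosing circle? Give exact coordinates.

The smallest circle enclosing two points has them as diameter endpoints.
Centre = midpoint = (5, 2.5); r² = |A_1A_2|²/4 = 197/4 = 49.25.
Centre = (5, 2.5).

(5, 2.5)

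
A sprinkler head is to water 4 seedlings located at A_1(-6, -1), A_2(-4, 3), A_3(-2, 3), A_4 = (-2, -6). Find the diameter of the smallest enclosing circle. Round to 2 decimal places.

By Welzl's lemma the MEC is supported by two points (diametrically opposite) or three points (on a circumcircle).
The farthest pair is A_2–A_4 with squared distance 85. The circle on this segment as diameter has centre (-3, -1.5) and r² = 85/4 = 21.25.
Check A_1: distance² to centre = 9.25 ≤ 21.25, so it lies inside.
All remaining points lie in this disk, and no smaller disk contains both endpoints, so this is the minimum enclosing circle.
Diameter = 2r = 2√(21.25) ≈ 9.22.

9.22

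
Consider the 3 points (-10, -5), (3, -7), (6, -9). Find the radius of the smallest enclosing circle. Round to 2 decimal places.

Call the three points A, B, C in the order given.
Side lengths²: AB² = 173, AC² = 272, BC² = 13.
Since AC² = 272 ≥ 173 + 13 = 186, the angle opposite AC is not acute, so the smallest enclosing circle has AC as diameter.
Centre = midpoint of AC = (-2, -7), r² = 272/4 = 68.
r = √68 ≈ 8.25.

8.25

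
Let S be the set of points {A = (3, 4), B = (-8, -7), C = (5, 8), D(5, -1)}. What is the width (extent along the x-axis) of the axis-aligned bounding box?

max x = 5, min x = -8, so width = 13.

13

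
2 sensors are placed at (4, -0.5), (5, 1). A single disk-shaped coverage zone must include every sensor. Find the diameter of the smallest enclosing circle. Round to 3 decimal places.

The smallest circle enclosing two points has them as diameter endpoints.
Centre = midpoint = (4.5, 0.25); r² = |(4, -0.5)−(5, 1)|²/4 = 3.25/4 = 0.8125.
Diameter = 2r = 2√(0.8125) ≈ 1.803.

1.803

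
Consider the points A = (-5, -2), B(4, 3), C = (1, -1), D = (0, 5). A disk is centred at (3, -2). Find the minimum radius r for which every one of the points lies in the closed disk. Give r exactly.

8

The required radius is the distance from (3, -2) to the farthest point.
Squared distances: 64, 26, 5, 58.
Maximum is 64, attained at A.
r = √64 = 8.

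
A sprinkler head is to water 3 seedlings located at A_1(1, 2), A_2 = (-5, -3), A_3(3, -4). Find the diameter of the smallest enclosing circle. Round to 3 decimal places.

8.658

Side lengths²: A_1A_2² = 61, A_1A_3² = 40, A_2A_3² = 65.
Since A_2A_3² = 65 < 61 + 40 = 101, the triangle is acute, so the smallest enclosing circle is the circumcircle.
Circumcentre = (-37/46, -89/46), r² = 19825/1058.
Diameter = 2r = 2√(19825/1058) ≈ 8.658.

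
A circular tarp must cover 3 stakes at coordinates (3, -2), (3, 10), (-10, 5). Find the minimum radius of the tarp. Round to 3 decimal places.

7.910

Call the three points A, B, C in the order given.
Side lengths²: AB² = 144, AC² = 218, BC² = 194.
Since AC² = 218 < 194 + 144 = 338, the triangle is acute, so the smallest enclosing circle is the circumcircle.
Circumcentre = (-28/13, 4), r² = 10573/169.
r = √(10573/169) ≈ 7.910.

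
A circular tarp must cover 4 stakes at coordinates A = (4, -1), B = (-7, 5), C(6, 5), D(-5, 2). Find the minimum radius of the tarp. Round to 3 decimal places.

The minimum enclosing circle of a finite set is fixed by two of the points (as a diameter) or three (as a circumcircle).
The minimum enclosing circle is determined by three boundary points: A, B, C.
Their circumcentre is (-0.5, 23/6) with r² = 785/18.
The farthest remaining point D is at distance² 425/18 ≤ 785/18.
r = √(785/18) ≈ 6.604.

6.604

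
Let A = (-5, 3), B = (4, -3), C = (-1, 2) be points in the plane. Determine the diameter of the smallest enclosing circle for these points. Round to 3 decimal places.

Side lengths²: AB² = 117, AC² = 17, BC² = 50.
Since AB² = 117 ≥ 50 + 17 = 67, the angle opposite AB is not acute, so the smallest enclosing circle has AB as diameter.
Centre = midpoint of AB = (-0.5, 0), r² = 117/4 = 29.25.
Diameter = 2r = 2√(29.25) ≈ 10.817.

10.817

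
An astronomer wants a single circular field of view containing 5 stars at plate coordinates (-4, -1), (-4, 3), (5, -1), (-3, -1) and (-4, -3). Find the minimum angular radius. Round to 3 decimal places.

A smallest enclosing disk is always determined by at most three of the input points on its boundary.
The minimum enclosing circle is determined by three boundary points: (-4, 3), (5, -1), (-4, -3).
Their circumcentre is (1/18, 0) with r² = 8245/324.
The farthest remaining point (-4, -1) is at distance² 5653/324 ≤ 8245/324.
r = √(8245/324) ≈ 5.045.

5.045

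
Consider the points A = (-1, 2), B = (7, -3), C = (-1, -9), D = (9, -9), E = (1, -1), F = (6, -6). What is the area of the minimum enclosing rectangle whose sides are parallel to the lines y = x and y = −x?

147

In coordinates u = x + y, v = x − y the rectangle is axis-aligned; the map (x,y)→(u,v) scales areas by 2.
u-values: 1, 4, -10, 0, 0, 0; range = 4 − (-10) = 14.
v-values: -3, 10, 8, 18, 2, 12; range = 18 − (-3) = 21.
Area = (14 × 21) / 2 = 147.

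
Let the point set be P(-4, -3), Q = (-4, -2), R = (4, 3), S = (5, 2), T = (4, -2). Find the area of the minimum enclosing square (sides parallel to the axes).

The bounding box has width 9 and height 6.
An axis-aligned square enclosing the set must have side ≥ max(width, height).
So the minimum side is max(9, 6) = 9.
Area = 9² = 81.

81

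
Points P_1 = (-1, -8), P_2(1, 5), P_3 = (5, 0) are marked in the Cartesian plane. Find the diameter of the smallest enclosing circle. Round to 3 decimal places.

13.153

Side lengths²: P_1P_2² = 173, P_1P_3² = 100, P_2P_3² = 41.
Since P_1P_2² = 173 ≥ 100 + 41 = 141, the angle opposite P_1P_2 is not acute, so the smallest enclosing circle has P_1P_2 as diameter.
Centre = midpoint of P_1P_2 = (0, -1.5), r² = 173/4 = 43.25.
Diameter = 2r = 2√(43.25) ≈ 13.153.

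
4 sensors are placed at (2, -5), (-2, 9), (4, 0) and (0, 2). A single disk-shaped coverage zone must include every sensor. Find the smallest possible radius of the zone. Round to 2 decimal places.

7.28

A smallest enclosing disk is always determined by at most three of the input points on its boundary.
The farthest pair is (2, -5)–(-2, 9) with squared distance 212. The circle on this segment as diameter has centre (0, 2) and r² = 212/4 = 53.
Check (4, 0): distance² to centre = 20 ≤ 53, so it lies inside.
All remaining points lie in this disk, and no smaller disk contains both endpoints, so this is the minimum enclosing circle.
r = √53 ≈ 7.28.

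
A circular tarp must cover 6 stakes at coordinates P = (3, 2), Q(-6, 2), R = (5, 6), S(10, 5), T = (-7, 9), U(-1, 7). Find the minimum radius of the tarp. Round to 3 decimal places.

8.740

A smallest enclosing disk is always determined by at most three of the input points on its boundary.
The minimum enclosing circle is determined by three boundary points: Q, S, T.
Their circumcentre is (65/46, 305/46) with r² = 80825/1058.
The farthest remaining point P is at distance² 25349/1058 ≤ 80825/1058.
r = √(80825/1058) ≈ 8.740.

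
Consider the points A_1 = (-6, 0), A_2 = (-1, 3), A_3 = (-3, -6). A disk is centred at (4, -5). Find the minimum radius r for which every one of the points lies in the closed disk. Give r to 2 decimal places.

11.18

The required radius is the distance from (4, -5) to the farthest point.
Squared distances: 125, 89, 50.
Maximum is 125, attained at A_1.
r = √125 ≈ 11.18.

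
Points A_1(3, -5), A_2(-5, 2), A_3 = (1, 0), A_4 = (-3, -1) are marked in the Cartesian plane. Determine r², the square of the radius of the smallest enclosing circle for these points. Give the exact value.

By Welzl's lemma the MEC is supported by two points (diametrically opposite) or three points (on a circumcircle).
The farthest pair is A_1–A_2 with squared distance 113. The circle on this segment as diameter has centre (-1, -1.5) and r² = 113/4 = 28.25.
Check A_3: distance² to centre = 6.25 ≤ 28.25, so it lies inside.
All remaining points lie in this disk, and no smaller disk contains both endpoints, so this is the minimum enclosing circle.

28.25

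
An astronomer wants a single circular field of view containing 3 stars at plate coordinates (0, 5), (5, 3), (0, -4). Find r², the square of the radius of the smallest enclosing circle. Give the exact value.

21.46

Call the three points A, B, C in the order given.
Side lengths²: AB² = 29, AC² = 81, BC² = 74.
Since AC² = 81 < 74 + 29 = 103, the triangle is acute, so the smallest enclosing circle is the circumcircle.
Circumcentre = (1.1, 0.5), r² = 21.46.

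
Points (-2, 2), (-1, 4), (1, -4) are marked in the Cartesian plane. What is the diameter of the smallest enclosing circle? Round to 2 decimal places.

8.25

Call the three points A, B, C in the order given.
Side lengths²: AB² = 5, AC² = 45, BC² = 68.
Since BC² = 68 ≥ 45 + 5 = 50, the angle opposite BC is not acute, so the smallest enclosing circle has BC as diameter.
Centre = midpoint of BC = (0, 0), r² = 68/4 = 17.
Diameter = 2r = 2√17 ≈ 8.25.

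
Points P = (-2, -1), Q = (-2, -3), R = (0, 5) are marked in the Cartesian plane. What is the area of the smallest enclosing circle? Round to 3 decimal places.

Side lengths²: PQ² = 4, PR² = 40, QR² = 68.
Since QR² = 68 ≥ 40 + 4 = 44, the angle opposite QR is not acute, so the smallest enclosing circle has QR as diameter.
Centre = midpoint of QR = (-1, 1), r² = 68/4 = 17.
Area = π·r² = π·17 ≈ 53.407.

53.407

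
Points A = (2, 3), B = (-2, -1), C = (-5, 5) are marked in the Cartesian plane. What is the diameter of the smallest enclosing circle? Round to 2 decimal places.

Side lengths²: AB² = 32, AC² = 53, BC² = 45.
Since AC² = 53 < 45 + 32 = 77, the triangle is acute, so the smallest enclosing circle is the circumcircle.
Circumcentre = (-11/6, 17/6), r² = 265/18.
Diameter = 2r = 2√(265/18) ≈ 7.67.

7.67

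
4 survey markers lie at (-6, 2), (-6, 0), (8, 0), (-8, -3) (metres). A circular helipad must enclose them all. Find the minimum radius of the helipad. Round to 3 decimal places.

8.139

A smallest enclosing disk is always determined by at most three of the input points on its boundary.
The farthest pair is (8, 0)–(-8, -3) with squared distance 265. The circle on this segment as diameter has centre (0, -1.5) and r² = 265/4 = 66.25.
Check (-6, 2): distance² to centre = 48.25 ≤ 66.25, so it lies inside.
All remaining points lie in this disk, and no smaller disk contains both endpoints, so this is the minimum enclosing circle.
r = √(66.25) ≈ 8.139.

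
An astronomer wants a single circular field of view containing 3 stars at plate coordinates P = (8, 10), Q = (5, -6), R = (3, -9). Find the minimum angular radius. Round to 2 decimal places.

9.82

Side lengths²: PQ² = 265, PR² = 386, QR² = 13.
Since PR² = 386 ≥ 265 + 13 = 278, the angle opposite PR is not acute, so the smallest enclosing circle has PR as diameter.
Centre = midpoint of PR = (5.5, 0.5), r² = 386/4 = 96.5.
r = √(96.5) ≈ 9.82.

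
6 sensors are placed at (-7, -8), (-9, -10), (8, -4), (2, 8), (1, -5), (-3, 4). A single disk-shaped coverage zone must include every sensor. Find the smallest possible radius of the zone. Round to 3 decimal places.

10.630

The minimum enclosing circle is determined by three boundary points: (-9, -10), (8, -4), (2, 8).
Their circumcentre is (-2.375, -1.6875) with r² = 112.98828125.
The farthest remaining point (-7, -8) is at distance² 61.23828125 ≤ 112.98828125.
r = √(112.98828125) ≈ 10.630.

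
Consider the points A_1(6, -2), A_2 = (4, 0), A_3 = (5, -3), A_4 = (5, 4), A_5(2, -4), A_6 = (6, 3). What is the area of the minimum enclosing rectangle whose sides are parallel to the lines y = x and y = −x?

38.5

In coordinates u = x + y, v = x − y the rectangle is axis-aligned; the map (x,y)→(u,v) scales areas by 2.
u-values: 4, 4, 2, 9, -2, 9; range = 9 − (-2) = 11.
v-values: 8, 4, 8, 1, 6, 3; range = 8 − 1 = 7.
Area = (11 × 7) / 2 = 38.5.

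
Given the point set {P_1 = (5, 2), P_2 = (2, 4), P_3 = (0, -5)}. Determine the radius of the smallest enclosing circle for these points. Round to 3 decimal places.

Side lengths²: P_1P_2² = 13, P_1P_3² = 74, P_2P_3² = 85.
Since P_2P_3² = 85 < 74 + 13 = 87, the triangle is acute, so the smallest enclosing circle is the circumcircle.
Circumcentre = (71/62, -33/62), r² = 40885/1922.
r = √(40885/1922) ≈ 4.612.

4.612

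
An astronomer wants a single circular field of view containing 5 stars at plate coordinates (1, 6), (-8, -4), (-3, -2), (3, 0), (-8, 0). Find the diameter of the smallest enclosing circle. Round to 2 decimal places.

13.45

By Welzl's lemma the MEC is supported by two points (diametrically opposite) or three points (on a circumcircle).
The farthest pair is (1, 6)–(-8, -4) with squared distance 181. The circle on this segment as diameter has centre (-3.5, 1) and r² = 181/4 = 45.25.
Check (-3, -2): distance² to centre = 9.25 ≤ 45.25, so it lies inside.
All remaining points lie in this disk, and no smaller disk contains both endpoints, so this is the minimum enclosing circle.
Diameter = 2r = 2√(45.25) ≈ 13.45.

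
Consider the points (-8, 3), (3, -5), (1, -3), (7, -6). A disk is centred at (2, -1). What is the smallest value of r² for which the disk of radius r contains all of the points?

The required radius is the distance from (2, -1) to the farthest point.
Squared distances: 116, 17, 5, 50.
Maximum is 116, attained at (-8, 3).

116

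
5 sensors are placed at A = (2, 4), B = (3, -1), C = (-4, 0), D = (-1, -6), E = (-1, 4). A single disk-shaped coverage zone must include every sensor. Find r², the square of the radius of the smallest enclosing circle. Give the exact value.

27.25

By Welzl's lemma the MEC is supported by two points (diametrically opposite) or three points (on a circumcircle).
The farthest pair is A–D with squared distance 109. The circle on this segment as diameter has centre (0.5, -1) and r² = 109/4 = 27.25.
Check B: distance² to centre = 6.25 ≤ 27.25, so it lies inside.
All remaining points lie in this disk, and no smaller disk contains both endpoints, so this is the minimum enclosing circle.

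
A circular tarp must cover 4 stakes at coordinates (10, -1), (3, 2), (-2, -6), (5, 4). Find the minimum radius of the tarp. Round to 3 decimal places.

6.600

The minimum enclosing circle is determined by three boundary points: (10, -1), (-2, -6), (5, 4).
Their circumcentre is (121/34, -83/34) with r² = 25181/578.
The farthest remaining point (3, 2) is at distance² 11581/578 ≤ 25181/578.
r = √(25181/578) ≈ 6.600.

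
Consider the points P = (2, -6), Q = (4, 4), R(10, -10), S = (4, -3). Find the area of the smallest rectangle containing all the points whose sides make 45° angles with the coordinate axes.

120

In coordinates u = x + y, v = x − y the rectangle is axis-aligned; the map (x,y)→(u,v) scales areas by 2.
u-values: -4, 8, 0, 1; range = 8 − (-4) = 12.
v-values: 8, 0, 20, 7; range = 20 − 0 = 20.
Area = (12 × 20) / 2 = 120.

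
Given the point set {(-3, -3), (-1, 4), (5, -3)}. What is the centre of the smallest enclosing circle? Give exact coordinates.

Call the three points A, B, C in the order given.
Side lengths²: AB² = 53, AC² = 64, BC² = 85.
Since BC² = 85 < 64 + 53 = 117, the triangle is acute, so the smallest enclosing circle is the circumcircle.
Circumcentre = (1, -5/14), r² = 4505/196.
Centre = (1, -5/14).

(1, -5/14)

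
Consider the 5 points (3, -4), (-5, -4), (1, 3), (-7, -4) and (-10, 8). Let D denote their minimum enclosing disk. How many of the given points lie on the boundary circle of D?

2

The farthest pair is (3, -4)–(-10, 8) with squared distance 313. The circle on this segment as diameter has centre (-3.5, 2) and r² = 313/4 = 78.25.
Check (-5, -4): distance² to centre = 38.25 ≤ 78.25, so it lies inside.
All remaining points lie in this disk, and no smaller disk contains both endpoints, so this is the minimum enclosing circle.
The points at distance exactly r from the centre are (3, -4), (-10, 8) — 2 points.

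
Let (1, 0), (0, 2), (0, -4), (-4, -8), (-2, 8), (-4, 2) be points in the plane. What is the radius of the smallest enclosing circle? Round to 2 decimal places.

8.06

The farthest pair is (-4, -8)–(-2, 8) with squared distance 260. The circle on this segment as diameter has centre (-3, 0) and r² = 260/4 = 65.
Check (1, 0): distance² to centre = 16 ≤ 65, so it lies inside.
All remaining points lie in this disk, and no smaller disk contains both endpoints, so this is the minimum enclosing circle.
r = √65 ≈ 8.06.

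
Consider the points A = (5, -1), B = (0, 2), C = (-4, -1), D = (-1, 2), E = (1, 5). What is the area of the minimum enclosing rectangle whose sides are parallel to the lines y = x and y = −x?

In coordinates u = x + y, v = x − y the rectangle is axis-aligned; the map (x,y)→(u,v) scales areas by 2.
u-values: 4, 2, -5, 1, 6; range = 6 − (-5) = 11.
v-values: 6, -2, -3, -3, -4; range = 6 − (-4) = 10.
Area = (11 × 10) / 2 = 55.

55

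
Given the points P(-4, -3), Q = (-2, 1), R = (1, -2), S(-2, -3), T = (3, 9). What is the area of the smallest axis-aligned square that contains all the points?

144

The bounding box has width 7 and height 12.
An axis-aligned square enclosing the set must have side ≥ max(width, height).
So the minimum side is max(7, 12) = 12.
Area = 12² = 144.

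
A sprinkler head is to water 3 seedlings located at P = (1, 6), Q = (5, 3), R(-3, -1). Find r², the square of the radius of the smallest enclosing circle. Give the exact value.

20.3125

Side lengths²: PQ² = 25, PR² = 65, QR² = 80.
Since QR² = 80 < 65 + 25 = 90, the triangle is acute, so the smallest enclosing circle is the circumcircle.
Circumcentre = (0.75, 1.5), r² = 20.3125.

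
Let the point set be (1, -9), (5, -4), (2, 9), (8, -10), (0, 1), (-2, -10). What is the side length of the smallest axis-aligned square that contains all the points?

The bounding box has width 10 and height 19.
An axis-aligned square enclosing the set must have side ≥ max(width, height).
So the minimum side is max(10, 19) = 19.

19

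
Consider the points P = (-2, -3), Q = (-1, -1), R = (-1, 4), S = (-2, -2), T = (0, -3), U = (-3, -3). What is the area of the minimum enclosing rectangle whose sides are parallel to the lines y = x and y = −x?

36

In coordinates u = x + y, v = x − y the rectangle is axis-aligned; the map (x,y)→(u,v) scales areas by 2.
u-values: -5, -2, 3, -4, -3, -6; range = 3 − (-6) = 9.
v-values: 1, 0, -5, 0, 3, 0; range = 3 − (-5) = 8.
Area = (9 × 8) / 2 = 36.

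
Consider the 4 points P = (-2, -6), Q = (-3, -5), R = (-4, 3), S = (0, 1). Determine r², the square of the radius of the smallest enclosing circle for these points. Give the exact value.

21.25

The farthest pair is P–R with squared distance 85. The circle on this segment as diameter has centre (-3, -1.5) and r² = 85/4 = 21.25.
Check Q: distance² to centre = 12.25 ≤ 21.25, so it lies inside.
All remaining points lie in this disk, and no smaller disk contains both endpoints, so this is the minimum enclosing circle.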